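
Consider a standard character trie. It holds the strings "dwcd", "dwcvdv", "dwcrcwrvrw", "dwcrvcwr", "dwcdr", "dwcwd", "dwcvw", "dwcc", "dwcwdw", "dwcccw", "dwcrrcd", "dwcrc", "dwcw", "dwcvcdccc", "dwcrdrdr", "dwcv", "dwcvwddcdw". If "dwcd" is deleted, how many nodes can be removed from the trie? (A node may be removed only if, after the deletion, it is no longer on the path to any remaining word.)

0

A node on "dwcd"'s path can go only if nothing else ends at it or branches off below it.
Every node on "dwcd" is still needed (e.g. by "dwcdr"), so nothing is freed.
Nodes removed: 0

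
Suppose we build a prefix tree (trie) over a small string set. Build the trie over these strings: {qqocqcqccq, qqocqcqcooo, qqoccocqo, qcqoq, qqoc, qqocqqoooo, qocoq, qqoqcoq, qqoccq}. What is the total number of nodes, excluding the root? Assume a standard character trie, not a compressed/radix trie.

36

For each word, the new-node count is its length minus the longest prefix already in the trie:
  "qqocqcqccq" → 10 new (q, q, o, c, q, c, q, c, c, q)
  "qqocqcqcooo" → prefix "qqocqcqc" already present; 3 new (o, o, o)
  "qqoccocqo" → prefix "qqoc" already present; 5 new (c, o, c, q, o)
  "qcqoq" → prefix "q" already present; 4 new (c, q, o, q)
  "qqoc" → prefix "qqoc" already present; 0 new (none)
  "qqocqqoooo" → prefix "qqocq" already present; 5 new (q, o, o, o, o)
  "qocoq" → prefix "q" already present; 4 new (o, c, o, q)
  "qqoqcoq" → prefix "qqo" already present; 4 new (q, c, o, q)
  "qqoccq" → prefix "qqocc" already present; 1 new (q)
Total nodes = 10 + 3 + 5 + 4 + 0 + 5 + 4 + 4 + 1 = 36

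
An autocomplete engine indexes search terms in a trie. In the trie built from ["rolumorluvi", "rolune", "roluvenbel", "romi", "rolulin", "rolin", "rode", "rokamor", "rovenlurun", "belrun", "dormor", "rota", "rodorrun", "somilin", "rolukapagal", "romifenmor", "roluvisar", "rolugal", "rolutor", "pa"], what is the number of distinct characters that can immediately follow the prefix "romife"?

1

Walk "romife" from the root, arriving at one node.
Characters that immediately follow "romife" among the stored strings: {n}.
That node has 1 child edge.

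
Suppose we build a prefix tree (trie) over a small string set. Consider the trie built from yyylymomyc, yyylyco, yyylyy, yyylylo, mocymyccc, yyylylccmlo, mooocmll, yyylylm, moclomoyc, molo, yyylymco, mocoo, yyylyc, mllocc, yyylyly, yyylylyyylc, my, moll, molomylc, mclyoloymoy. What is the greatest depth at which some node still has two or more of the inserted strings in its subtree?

Equivalently: take the maximum, over all pairs, of their longest common prefix length.
"yyylyly" and "yyylylyyylc" agree on "yyylyly" (7 characters) before diverging; nothing deeper is shared.
Longest shared-prefix length: 7

7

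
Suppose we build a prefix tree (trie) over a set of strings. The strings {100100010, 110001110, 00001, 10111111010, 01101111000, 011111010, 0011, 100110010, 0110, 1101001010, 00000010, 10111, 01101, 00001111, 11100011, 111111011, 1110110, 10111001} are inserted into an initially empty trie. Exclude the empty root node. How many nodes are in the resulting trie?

86

Count nodes per top-level branch (shared prefixes stored once):
  '0'-branch (00000010, 00001, 00001111, 0011, 0110, 01101, 01101111000, 011111010): 30 nodes
  '1'-branch (100100010, 100110010, 10111, 10111001, 10111111010, 110001110, 1101001010, 11100011, 1110110, 111111011): 56 nodes
Sum: 86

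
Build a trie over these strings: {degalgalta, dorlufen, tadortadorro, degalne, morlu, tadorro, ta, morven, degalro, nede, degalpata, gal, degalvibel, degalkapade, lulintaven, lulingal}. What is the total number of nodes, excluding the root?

For each word, the new-node count is its length minus the longest prefix already in the trie:
  "degalgalta" → 10 new (d, e, g, a, l, g, a, l, t, a)
  "dorlufen" → prefix "d" already present; 7 new (o, r, l, u, f, e, n)
  "tadortadorro" → 12 new (t, a, d, o, r, t, a, d, o, r, r, o)
  "degalne" → prefix "degal" already present; 2 new (n, e)
  "morlu" → 5 new (m, o, r, l, u)
  "tadorro" → prefix "tador" already present; 2 new (r, o)
  "ta" → prefix "ta" already present; 0 new (none)
  "morven" → prefix "mor" already present; 3 new (v, e, n)
  "degalro" → prefix "degal" already present; 2 new (r, o)
  "nede" → 4 new (n, e, d, e)
  "degalpata" → prefix "degal" already present; 4 new (p, a, t, a)
  "gal" → 3 new (g, a, l)
  "degalvibel" → prefix "degal" already present; 5 new (v, i, b, e, l)
  "degalkapade" → prefix "degal" already present; 6 new (k, a, p, a, d, e)
  "lulintaven" → 10 new (l, u, l, i, n, t, a, v, e, n)
  "lulingal" → prefix "lulin" already present; 3 new (g, a, l)
Total nodes = 10 + 7 + 12 + 2 + 5 + 2 + 0 + 3 + 2 + 4 + 4 + 3 + 5 + 6 + 10 + 3 = 78

78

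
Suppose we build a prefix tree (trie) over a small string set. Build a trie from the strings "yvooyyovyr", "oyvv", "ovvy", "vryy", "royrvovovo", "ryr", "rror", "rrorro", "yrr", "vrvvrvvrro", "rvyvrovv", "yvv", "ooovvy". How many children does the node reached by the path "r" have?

4

Follow the path "r" to its node, then look at its outgoing edges.
Characters that immediately follow "r" among the stored strings: {o, r, v, y}.
That node has 4 child edges.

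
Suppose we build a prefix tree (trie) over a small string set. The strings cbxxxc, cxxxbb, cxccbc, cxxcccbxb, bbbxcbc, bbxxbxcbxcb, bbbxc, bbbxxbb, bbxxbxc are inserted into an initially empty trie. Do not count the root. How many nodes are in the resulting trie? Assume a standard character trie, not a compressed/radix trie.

40

Count nodes per top-level branch (shared prefixes stored once):
  'b'-branch (bbbxc, bbbxcbc, bbbxxbb, bbxxbxc, bbxxbxcbxcb): 19 nodes
  'c'-branch (cbxxxc, cxccbc, cxxcccbxb, cxxxbb): 21 nodes
Sum: 40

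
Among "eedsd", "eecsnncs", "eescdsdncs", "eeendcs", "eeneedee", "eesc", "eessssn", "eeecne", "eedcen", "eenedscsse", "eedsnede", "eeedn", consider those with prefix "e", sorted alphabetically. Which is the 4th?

eedsnede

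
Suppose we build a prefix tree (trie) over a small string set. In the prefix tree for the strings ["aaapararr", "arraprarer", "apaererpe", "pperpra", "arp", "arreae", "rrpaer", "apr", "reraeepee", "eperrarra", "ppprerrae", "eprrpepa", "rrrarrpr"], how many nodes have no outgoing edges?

13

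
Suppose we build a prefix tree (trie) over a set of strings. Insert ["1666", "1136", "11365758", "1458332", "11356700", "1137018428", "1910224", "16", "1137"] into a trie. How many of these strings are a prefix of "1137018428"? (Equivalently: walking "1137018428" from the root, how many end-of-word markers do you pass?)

Walk "1137018428" from the root; an end-of-word marker is hit whenever a stored word is a prefix of "1137018428".
Prefixes of the query that are stored words: "1137", "1137018428"
Count: 2

2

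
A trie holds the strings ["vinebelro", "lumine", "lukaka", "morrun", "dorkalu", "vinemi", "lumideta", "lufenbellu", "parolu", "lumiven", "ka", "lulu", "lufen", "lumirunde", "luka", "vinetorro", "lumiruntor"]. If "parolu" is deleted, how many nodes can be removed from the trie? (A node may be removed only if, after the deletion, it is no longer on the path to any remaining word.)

6

After clearing the end-marker at "parolu", prune upward until reaching a node still needed by another word.
No other word shares any prefix with "parolu", so all 6 of its nodes go.
Nodes removed: 6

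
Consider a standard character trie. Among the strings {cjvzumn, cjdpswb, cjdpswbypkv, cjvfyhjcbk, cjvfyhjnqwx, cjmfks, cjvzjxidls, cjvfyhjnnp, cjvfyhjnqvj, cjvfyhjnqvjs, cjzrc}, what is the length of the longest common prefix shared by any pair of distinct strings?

The deepest shared node is where two words last agree before diverging.
e.g. "cjvfyhjnqvj" and "cjvfyhjnqvjs" share the prefix "cjvfyhjnqvj" of length 11; no pair shares a longer one.
Longest shared-prefix length: 11

11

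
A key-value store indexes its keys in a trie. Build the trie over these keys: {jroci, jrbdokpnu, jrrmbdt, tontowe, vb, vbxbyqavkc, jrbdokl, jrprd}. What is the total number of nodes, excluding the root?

38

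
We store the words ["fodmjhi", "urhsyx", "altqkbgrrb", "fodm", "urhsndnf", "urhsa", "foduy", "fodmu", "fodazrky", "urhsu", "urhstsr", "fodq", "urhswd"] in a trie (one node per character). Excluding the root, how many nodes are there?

43

For each word, the new-node count is its length minus the longest prefix already in the trie:
  "fodmjhi" → 7 new (f, o, d, m, j, h, i)
  "urhsyx" → 6 new (u, r, h, s, y, x)
  "altqkbgrrb" → 10 new (a, l, t, q, k, b, g, r, r, b)
  "fodm" → prefix "fodm" already present; 0 new (none)
  "urhsndnf" → prefix "urhs" already present; 4 new (n, d, n, f)
  "urhsa" → prefix "urhs" already present; 1 new (a)
  "foduy" → prefix "fod" already present; 2 new (u, y)
  "fodmu" → prefix "fodm" already present; 1 new (u)
  "fodazrky" → prefix "fod" already present; 5 new (a, z, r, k, y)
  "urhsu" → prefix "urhs" already present; 1 new (u)
  "urhstsr" → prefix "urhs" already present; 3 new (t, s, r)
  "fodq" → prefix "fod" already present; 1 new (q)
  "urhswd" → prefix "urhs" already present; 2 new (w, d)
Total nodes = 7 + 6 + 10 + 0 + 4 + 1 + 2 + 1 + 5 + 1 + 3 + 1 + 2 = 43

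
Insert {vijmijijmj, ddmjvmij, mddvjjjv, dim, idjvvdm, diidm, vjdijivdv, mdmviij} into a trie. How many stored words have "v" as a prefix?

2

Walk to "v"; the words in its subtree are exactly those with that prefix.
Matches: "vijmijijmj", "vjdijivdv"
Count: 2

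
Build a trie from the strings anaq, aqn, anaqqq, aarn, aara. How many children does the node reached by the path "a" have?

3

Walk "a" from the root, arriving at one node.
Distinct next characters after "a": a, n, q.
That node has 3 child edges.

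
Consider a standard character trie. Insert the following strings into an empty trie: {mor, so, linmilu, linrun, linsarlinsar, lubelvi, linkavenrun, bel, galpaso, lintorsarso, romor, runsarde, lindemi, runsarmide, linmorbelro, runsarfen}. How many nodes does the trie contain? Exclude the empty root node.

Trace insertions, counting only characters that open a new branch:
  "mor" → 3 new (m, o, r)
  "so" → 2 new (s, o)
  "linmilu" → 7 new (l, i, n, m, i, l, u)
  "linrun" → prefix "lin" already present; 3 new (r, u, n)
  "linsarlinsar" → prefix "lin" already present; 9 new (s, a, r, l, i, n, s, a, r)
  "lubelvi" → prefix "l" already present; 6 new (u, b, e, l, v, i)
  "linkavenrun" → prefix "lin" already present; 8 new (k, a, v, e, n, r, u, n)
  "bel" → 3 new (b, e, l)
  "galpaso" → 7 new (g, a, l, p, a, s, o)
  "lintorsarso" → prefix "lin" already present; 8 new (t, o, r, s, a, r, s, o)
  "romor" → 5 new (r, o, m, o, r)
  "runsarde" → prefix "r" already present; 7 new (u, n, s, a, r, d, e)
  "lindemi" → prefix "lin" already present; 4 new (d, e, m, i)
  "runsarmide" → prefix "runsar" already present; 4 new (m, i, d, e)
  "linmorbelro" → prefix "linm" already present; 7 new (o, r, b, e, l, r, o)
  "runsarfen" → prefix "runsar" already present; 3 new (f, e, n)
Total nodes = 3 + 2 + 7 + 3 + 9 + 6 + 8 + 3 + 7 + 8 + 5 + 7 + 4 + 4 + 7 + 3 = 86

86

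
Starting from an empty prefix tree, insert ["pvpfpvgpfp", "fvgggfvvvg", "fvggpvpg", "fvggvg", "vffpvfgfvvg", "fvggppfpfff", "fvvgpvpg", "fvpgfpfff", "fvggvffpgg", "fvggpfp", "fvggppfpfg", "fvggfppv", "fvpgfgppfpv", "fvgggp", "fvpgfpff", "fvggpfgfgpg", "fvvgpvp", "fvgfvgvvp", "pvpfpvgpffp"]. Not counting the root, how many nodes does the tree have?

Insert word by word; a character creates a node only if that edge doesn't already exist:
  "pvpfpvgpfp" → 10 new (p, v, p, f, p, v, g, p, f, p)
  "fvgggfvvvg" → 10 new (f, v, g, g, g, f, v, v, v, g)
  "fvggpvpg" → prefix "fvgg" already present; 4 new (p, v, p, g)
  "fvggvg" → prefix "fvgg" already present; 2 new (v, g)
  "vffpvfgfvvg" → 11 new (v, f, f, p, v, f, g, f, v, v, g)
  "fvggppfpfff" → prefix "fvggp" already present; 6 new (p, f, p, f, f, f)
  "fvvgpvpg" → prefix "fv" already present; 6 new (v, g, p, v, p, g)
  "fvpgfpfff" → prefix "fv" already present; 7 new (p, g, f, p, f, f, f)
  "fvggvffpgg" → prefix "fvggv" already present; 5 new (f, f, p, g, g)
  "fvggpfp" → prefix "fvggp" already present; 2 new (f, p)
  "fvggppfpfg" → prefix "fvggppfpf" already present; 1 new (g)
  "fvggfppv" → prefix "fvgg" already present; 4 new (f, p, p, v)
  "fvpgfgppfpv" → prefix "fvpgf" already present; 6 new (g, p, p, f, p, v)
  "fvgggp" → prefix "fvggg" already present; 1 new (p)
  "fvpgfpff" → prefix "fvpgfpff" already present; 0 new (none)
  "fvggpfgfgpg" → prefix "fvggpf" already present; 5 new (g, f, g, p, g)
  "fvvgpvp" → prefix "fvvgpvp" already present; 0 new (none)
  "fvgfvgvvp" → prefix "fvg" already present; 6 new (f, v, g, v, v, p)
  "pvpfpvgpffp" → prefix "pvpfpvgpf" already present; 2 new (f, p)
Total nodes = 10 + 10 + 4 + 2 + 11 + 6 + 6 + 7 + 5 + 2 + 1 + 4 + 6 + 1 + 0 + 5 + 0 + 6 + 2 = 88

88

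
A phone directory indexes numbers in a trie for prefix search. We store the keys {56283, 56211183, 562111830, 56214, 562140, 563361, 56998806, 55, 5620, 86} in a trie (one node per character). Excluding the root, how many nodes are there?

For each word, the new-node count is its length minus the longest prefix already in the trie:
  "56283" → 5 new (5, 6, 2, 8, 3)
  "56211183" → prefix "562" already present; 5 new (1, 1, 1, 8, 3)
  "562111830" → prefix "56211183" already present; 1 new (0)
  "56214" → prefix "5621" already present; 1 new (4)
  "562140" → prefix "56214" already present; 1 new (0)
  "563361" → prefix "56" already present; 4 new (3, 3, 6, 1)
  "56998806" → prefix "56" already present; 6 new (9, 9, 8, 8, 0, 6)
  "55" → prefix "5" already present; 1 new (5)
  "5620" → prefix "562" already present; 1 new (0)
  "86" → 2 new (8, 6)
Total nodes = 5 + 5 + 1 + 1 + 1 + 4 + 6 + 1 + 1 + 2 = 27

27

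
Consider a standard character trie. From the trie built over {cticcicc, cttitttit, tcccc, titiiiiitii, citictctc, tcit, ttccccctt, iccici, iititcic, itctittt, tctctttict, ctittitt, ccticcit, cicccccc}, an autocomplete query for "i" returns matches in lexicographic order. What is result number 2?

iititcic

Filter for "i…" and sort: "iccici", "iititcic", "itctittt"
Position 2: iititcic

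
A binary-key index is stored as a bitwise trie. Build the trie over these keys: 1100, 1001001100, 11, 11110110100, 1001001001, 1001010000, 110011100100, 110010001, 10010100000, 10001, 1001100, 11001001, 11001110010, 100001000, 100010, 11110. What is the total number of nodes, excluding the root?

Insert word by word; a character creates a node only if that edge doesn't already exist:
  "1100" → 4 new (1, 1, 0, 0)
  "1001001100" → prefix "1" already present; 9 new (0, 0, 1, 0, 0, 1, 1, 0, 0)
  "11" → prefix "11" already present; 0 new (none)
  "11110110100" → prefix "11" already present; 9 new (1, 1, 0, 1, 1, 0, 1, 0, 0)
  "1001001001" → prefix "1001001" already present; 3 new (0, 0, 1)
  "1001010000" → prefix "10010" already present; 5 new (1, 0, 0, 0, 0)
  "110011100100" → prefix "1100" already present; 8 new (1, 1, 1, 0, 0, 1, 0, 0)
  "110010001" → prefix "11001" already present; 4 new (0, 0, 0, 1)
  "10010100000" → prefix "1001010000" already present; 1 new (0)
  "10001" → prefix "100" already present; 2 new (0, 1)
  "1001100" → prefix "1001" already present; 3 new (1, 0, 0)
  "11001001" → prefix "1100100" already present; 1 new (1)
  "11001110010" → prefix "11001110010" already present; 0 new (none)
  "100001000" → prefix "1000" already present; 5 new (0, 1, 0, 0, 0)
  "100010" → prefix "10001" already present; 1 new (0)
  "11110" → prefix "11110" already present; 0 new (none)
Total nodes = 4 + 9 + 0 + 9 + 3 + 5 + 8 + 4 + 1 + 2 + 3 + 1 + 0 + 5 + 1 + 0 = 55

55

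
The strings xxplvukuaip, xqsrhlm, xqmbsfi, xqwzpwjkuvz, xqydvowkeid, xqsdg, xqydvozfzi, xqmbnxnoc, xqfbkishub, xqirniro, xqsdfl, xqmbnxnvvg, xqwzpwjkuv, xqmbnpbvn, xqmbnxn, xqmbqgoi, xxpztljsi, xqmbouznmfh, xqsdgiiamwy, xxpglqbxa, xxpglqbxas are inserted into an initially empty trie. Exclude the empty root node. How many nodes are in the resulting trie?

104

Insert word by word; a character creates a node only if that edge doesn't already exist:
  "xxplvukuaip" → 11 new (x, x, p, l, v, u, k, u, a, i, p)
  "xqsrhlm" → prefix "x" already present; 6 new (q, s, r, h, l, m)
  "xqmbsfi" → prefix "xq" already present; 5 new (m, b, s, f, i)
  "xqwzpwjkuvz" → prefix "xq" already present; 9 new (w, z, p, w, j, k, u, v, z)
  "xqydvowkeid" → prefix "xq" already present; 9 new (y, d, v, o, w, k, e, i, d)
  "xqsdg" → prefix "xqs" already present; 2 new (d, g)
  "xqydvozfzi" → prefix "xqydvo" already present; 4 new (z, f, z, i)
  "xqmbnxnoc" → prefix "xqmb" already present; 5 new (n, x, n, o, c)
  "xqfbkishub" → prefix "xq" already present; 8 new (f, b, k, i, s, h, u, b)
  "xqirniro" → prefix "xq" already present; 6 new (i, r, n, i, r, o)
  "xqsdfl" → prefix "xqsd" already present; 2 new (f, l)
  "xqmbnxnvvg" → prefix "xqmbnxn" already present; 3 new (v, v, g)
  "xqwzpwjkuv" → prefix "xqwzpwjkuv" already present; 0 new (none)
  "xqmbnpbvn" → prefix "xqmbn" already present; 4 new (p, b, v, n)
  "xqmbnxn" → prefix "xqmbnxn" already present; 0 new (none)
  "xqmbqgoi" → prefix "xqmb" already present; 4 new (q, g, o, i)
  "xxpztljsi" → prefix "xxp" already present; 6 new (z, t, l, j, s, i)
  "xqmbouznmfh" → prefix "xqmb" already present; 7 new (o, u, z, n, m, f, h)
  "xqsdgiiamwy" → prefix "xqsdg" already present; 6 new (i, i, a, m, w, y)
  "xxpglqbxa" → prefix "xxp" already present; 6 new (g, l, q, b, x, a)
  "xxpglqbxas" → prefix "xxpglqbxa" already present; 1 new (s)
Total nodes = 11 + 6 + 5 + 9 + 9 + 2 + 4 + 5 + 8 + 6 + 2 + 3 + 0 + 4 + 0 + 4 + 6 + 7 + 6 + 6 + 1 = 104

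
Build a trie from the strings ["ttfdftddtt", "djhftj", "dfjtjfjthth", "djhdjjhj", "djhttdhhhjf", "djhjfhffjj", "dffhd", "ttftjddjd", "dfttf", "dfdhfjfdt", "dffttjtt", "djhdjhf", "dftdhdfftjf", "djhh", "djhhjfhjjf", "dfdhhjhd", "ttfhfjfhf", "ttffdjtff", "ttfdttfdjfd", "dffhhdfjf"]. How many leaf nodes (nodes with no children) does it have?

19

A leaf is a node with no children — equivalently, the end of a word that is not a proper prefix of any other stored word.
Those words: "dfdhfjfdt", "dfdhhjhd", "dffhd", "dffhhdfjf", "dffttjtt", "dfjtjfjthth", "dftdhdfftjf", "dfttf", "djhdjhf", "djhdjjhj", "djhftj", "djhhjfhjjf", "djhjfhffjj", "djhttdhhhjf", "ttfdftddtt", "ttfdttfdjfd", "ttffdjtff", "ttfhfjfhf", "ttftjddjd"
Leaf count: 19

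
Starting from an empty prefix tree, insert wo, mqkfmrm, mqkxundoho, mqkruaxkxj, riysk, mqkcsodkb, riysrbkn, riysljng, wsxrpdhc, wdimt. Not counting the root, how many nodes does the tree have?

53

Trace insertions, counting only characters that open a new branch:
  "wo" → 2 new (w, o)
  "mqkfmrm" → 7 new (m, q, k, f, m, r, m)
  "mqkxundoho" → prefix "mqk" already present; 7 new (x, u, n, d, o, h, o)
  "mqkruaxkxj" → prefix "mqk" already present; 7 new (r, u, a, x, k, x, j)
  "riysk" → 5 new (r, i, y, s, k)
  "mqkcsodkb" → prefix "mqk" already present; 6 new (c, s, o, d, k, b)
  "riysrbkn" → prefix "riys" already present; 4 new (r, b, k, n)
  "riysljng" → prefix "riys" already present; 4 new (l, j, n, g)
  "wsxrpdhc" → prefix "w" already present; 7 new (s, x, r, p, d, h, c)
  "wdimt" → prefix "w" already present; 4 new (d, i, m, t)
Total nodes = 2 + 7 + 7 + 7 + 5 + 6 + 4 + 4 + 7 + 4 = 53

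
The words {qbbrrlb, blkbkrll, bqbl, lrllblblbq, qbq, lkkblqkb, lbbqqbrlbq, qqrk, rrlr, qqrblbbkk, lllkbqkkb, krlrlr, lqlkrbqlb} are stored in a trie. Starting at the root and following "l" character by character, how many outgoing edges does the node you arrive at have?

Walk "l" from the root, arriving at one node.
Characters that immediately follow "l" among the stored strings: {b, k, l, q, r}.
That node has 5 child edges.

5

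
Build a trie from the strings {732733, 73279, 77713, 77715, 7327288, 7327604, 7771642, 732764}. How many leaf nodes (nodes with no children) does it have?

Leaves are exactly the stored words that no other stored word extends.
Those words: "7327288", "732733", "7327604", "732764", "73279", "77713", "77715", "7771642"
Leaf count: 8

8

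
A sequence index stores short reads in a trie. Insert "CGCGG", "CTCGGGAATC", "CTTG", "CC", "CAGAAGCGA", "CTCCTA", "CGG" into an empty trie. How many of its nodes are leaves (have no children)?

7

Leaves are exactly the stored words that no other stored word extends.
Those words: "CAGAAGCGA", "CC", "CGCGG", "CGG", "CTCCTA", "CTCGGGAATC", "CTTG"
Leaf count: 7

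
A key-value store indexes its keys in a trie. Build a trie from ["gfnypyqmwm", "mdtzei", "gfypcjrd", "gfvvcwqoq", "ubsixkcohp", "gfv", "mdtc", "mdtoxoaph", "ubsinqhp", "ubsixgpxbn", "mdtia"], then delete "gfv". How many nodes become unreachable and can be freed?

Walk "gfv" from the leaf back toward the root, removing each node that no remaining word uses.
Every node on "gfv" is still needed (e.g. by "gfvvcwqoq"), so nothing is freed.
Nodes removed: 0

0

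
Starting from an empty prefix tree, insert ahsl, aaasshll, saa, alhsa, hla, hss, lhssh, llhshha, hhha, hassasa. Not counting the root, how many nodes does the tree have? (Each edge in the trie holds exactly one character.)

For each word, the new-node count is its length minus the longest prefix already in the trie:
  "ahsl" → 4 new (a, h, s, l)
  "aaasshll" → prefix "a" already present; 7 new (a, a, s, s, h, l, l)
  "saa" → 3 new (s, a, a)
  "alhsa" → prefix "a" already present; 4 new (l, h, s, a)
  "hla" → 3 new (h, l, a)
  "hss" → prefix "h" already present; 2 new (s, s)
  "lhssh" → 5 new (l, h, s, s, h)
  "llhshha" → prefix "l" already present; 6 new (l, h, s, h, h, a)
  "hhha" → prefix "h" already present; 3 new (h, h, a)
  "hassasa" → prefix "h" already present; 6 new (a, s, s, a, s, a)
Total nodes = 4 + 7 + 3 + 4 + 3 + 2 + 5 + 6 + 3 + 6 = 43

43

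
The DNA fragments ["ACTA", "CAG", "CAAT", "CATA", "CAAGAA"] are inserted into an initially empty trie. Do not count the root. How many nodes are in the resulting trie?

14

Trie structure (* marks end of a word):
(root)
├─ A
│  └─ C
│     └─ T
│        └─ A *
└─ C
   └─ A
      ├─ A
      │  ├─ G
      │  │  └─ A
      │  │     └─ A *
      │  └─ T *
      ├─ G *
      └─ T
         └─ A *
Counting every labelled node above: 14.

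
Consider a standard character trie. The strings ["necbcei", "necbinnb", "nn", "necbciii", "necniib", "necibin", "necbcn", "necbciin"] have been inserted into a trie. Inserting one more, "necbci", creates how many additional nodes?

0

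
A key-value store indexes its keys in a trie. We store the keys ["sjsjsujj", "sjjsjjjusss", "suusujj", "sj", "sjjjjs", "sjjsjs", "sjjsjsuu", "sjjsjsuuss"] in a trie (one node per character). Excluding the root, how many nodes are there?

Count nodes per top-level branch (shared prefixes stored once):
  's'-branch (sj, sjjjjs, sjjsjjjusss, sjjsjs, sjjsjsuu, sjjsjsuuss, sjsjsujj, suusujj): 31 nodes
Sum: 31

31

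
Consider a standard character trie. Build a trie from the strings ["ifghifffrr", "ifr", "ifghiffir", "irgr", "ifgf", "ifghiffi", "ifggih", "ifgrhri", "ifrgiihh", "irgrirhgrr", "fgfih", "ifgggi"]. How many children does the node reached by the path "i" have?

Walk "i" from the root, arriving at one node.
Distinct next characters after "i": f, r.
That node has 2 child edges.

2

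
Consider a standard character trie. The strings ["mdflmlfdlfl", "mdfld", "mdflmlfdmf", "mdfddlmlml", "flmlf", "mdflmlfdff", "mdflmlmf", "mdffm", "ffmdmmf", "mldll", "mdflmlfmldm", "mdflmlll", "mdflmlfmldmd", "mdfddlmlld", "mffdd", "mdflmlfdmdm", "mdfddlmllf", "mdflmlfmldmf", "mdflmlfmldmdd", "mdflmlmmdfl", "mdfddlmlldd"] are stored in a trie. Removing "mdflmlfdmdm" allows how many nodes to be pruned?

A node on "mdflmlfdmdm"'s path can go only if nothing else ends at it or branches off below it.
The suffix "dm" (2 nodes) is used only by "mdflmlfdmdm"; the node for "mdflmlfdm" still has the child "f", so pruning stops there.
Nodes removed: 2

2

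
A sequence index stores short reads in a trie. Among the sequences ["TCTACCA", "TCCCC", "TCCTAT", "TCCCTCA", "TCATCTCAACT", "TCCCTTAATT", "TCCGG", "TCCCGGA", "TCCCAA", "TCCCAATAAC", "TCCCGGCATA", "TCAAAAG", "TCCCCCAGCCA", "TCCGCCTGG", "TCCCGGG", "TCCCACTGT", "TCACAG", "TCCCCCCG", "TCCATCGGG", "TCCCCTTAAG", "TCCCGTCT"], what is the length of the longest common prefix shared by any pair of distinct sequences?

6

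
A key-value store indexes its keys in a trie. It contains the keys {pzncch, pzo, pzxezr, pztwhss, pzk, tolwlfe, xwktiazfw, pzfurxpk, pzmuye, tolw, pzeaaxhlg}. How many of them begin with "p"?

Walk to "p"; the words in its subtree are exactly those with that prefix.
Matches: "pzeaaxhlg", "pzfurxpk", "pzk", "pzmuye", "pzncch", "pzo", "pztwhss", "pzxezr"
Count: 8

8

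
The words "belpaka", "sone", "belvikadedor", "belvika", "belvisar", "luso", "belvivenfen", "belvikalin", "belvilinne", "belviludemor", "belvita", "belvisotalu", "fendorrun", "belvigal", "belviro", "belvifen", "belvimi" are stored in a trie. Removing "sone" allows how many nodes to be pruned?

4

Walk "sone" from the leaf back toward the root, removing each node that no remaining word uses.
No other word shares any prefix with "sone", so all 4 of its nodes go.
Nodes removed: 4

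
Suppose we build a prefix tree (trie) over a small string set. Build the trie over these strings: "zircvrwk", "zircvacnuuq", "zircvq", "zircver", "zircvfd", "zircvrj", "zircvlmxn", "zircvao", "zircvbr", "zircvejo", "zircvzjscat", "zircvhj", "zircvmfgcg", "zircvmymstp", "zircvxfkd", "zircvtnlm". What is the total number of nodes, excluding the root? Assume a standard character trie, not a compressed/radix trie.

Count nodes per top-level branch (shared prefixes stored once):
  'z'-branch (zircvacnuuq, zircvao, zircvbr, zircvejo, zircver, zircvfd, zircvhj, zircvlmxn, zircvmfgcg, zircvmymstp, zircvq, zircvrj, zircvrwk, zircvtnlm, zircvxfkd, zircvzjscat): 55 nodes
Sum: 55

55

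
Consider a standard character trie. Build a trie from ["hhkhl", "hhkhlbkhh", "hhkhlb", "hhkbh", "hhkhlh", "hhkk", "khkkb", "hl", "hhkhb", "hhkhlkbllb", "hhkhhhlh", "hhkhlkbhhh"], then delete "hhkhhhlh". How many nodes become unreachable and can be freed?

After clearing the end-marker at "hhkhhhlh", prune upward until reaching a node still needed by another word.
The suffix "hhlh" (4 nodes) is used only by "hhkhhhlh"; the node for "hhkh" still has the child "l", so pruning stops there.
Nodes removed: 4

4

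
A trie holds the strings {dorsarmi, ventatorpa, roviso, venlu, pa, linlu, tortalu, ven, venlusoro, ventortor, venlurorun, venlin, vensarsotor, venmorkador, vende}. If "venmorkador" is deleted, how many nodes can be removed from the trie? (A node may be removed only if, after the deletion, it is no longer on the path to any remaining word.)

8

Walk "venmorkador" from the leaf back toward the root, removing each node that no remaining word uses.
The suffix "morkador" (8 nodes) is used only by "venmorkador"; the node for "ven" still has the child "t", so pruning stops there.
Nodes removed: 8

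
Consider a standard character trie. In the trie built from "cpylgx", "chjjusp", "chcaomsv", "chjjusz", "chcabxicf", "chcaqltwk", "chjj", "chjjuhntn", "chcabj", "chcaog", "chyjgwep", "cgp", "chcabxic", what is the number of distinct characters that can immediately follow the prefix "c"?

3

Walk "c" from the root, arriving at one node.
Characters that immediately follow "c" among the stored strings: {g, h, p}.
That node has 3 child edges.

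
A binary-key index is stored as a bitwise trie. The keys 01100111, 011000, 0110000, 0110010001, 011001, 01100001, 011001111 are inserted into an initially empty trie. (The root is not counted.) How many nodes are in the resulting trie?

16

Trie structure (* marks end of a word):
(root)
└─ 0
   └─ 1
      └─ 1
         └─ 0
            └─ 0
               ├─ 0 *
               │  └─ 0 *
               │     └─ 1 *
               └─ 1 *
                  ├─ 0
                  │  └─ 0
                  │     └─ 0
                  │        └─ 1 *
                  └─ 1
                     └─ 1 *
                        └─ 1 *
Counting every labelled node above: 16.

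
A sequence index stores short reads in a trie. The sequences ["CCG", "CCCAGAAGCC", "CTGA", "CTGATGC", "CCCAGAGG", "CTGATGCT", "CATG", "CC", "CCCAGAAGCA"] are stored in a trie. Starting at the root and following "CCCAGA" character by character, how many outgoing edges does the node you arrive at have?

2

Follow the path "CCCAGA" to its node, then look at its outgoing edges.
Distinct next characters after "CCCAGA": A, G.
That node has 2 child edges.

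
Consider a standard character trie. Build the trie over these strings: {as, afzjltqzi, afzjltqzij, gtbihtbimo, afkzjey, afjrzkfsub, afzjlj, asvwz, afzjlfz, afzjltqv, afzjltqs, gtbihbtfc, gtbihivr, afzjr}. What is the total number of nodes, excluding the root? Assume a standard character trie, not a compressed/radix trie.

50

Count nodes per top-level branch (shared prefixes stored once):
  'a'-branch (afjrzkfsub, afkzjey, afzjlfz, afzjlj, afzjltqs, afzjltqv, afzjltqzi, afzjltqzij, afzjr, as, asvwz): 33 nodes
  'g'-branch (gtbihbtfc, gtbihivr, gtbihtbimo): 17 nodes
Sum: 50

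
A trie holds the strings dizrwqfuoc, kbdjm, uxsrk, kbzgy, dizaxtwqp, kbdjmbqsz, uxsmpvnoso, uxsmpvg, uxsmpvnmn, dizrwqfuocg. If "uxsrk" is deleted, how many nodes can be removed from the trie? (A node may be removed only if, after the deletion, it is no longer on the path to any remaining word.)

After clearing the end-marker at "uxsrk", prune upward until reaching a node still needed by another word.
The suffix "rk" (2 nodes) is used only by "uxsrk"; the node for "uxs" still has the child "m", so pruning stops there.
Nodes removed: 2

2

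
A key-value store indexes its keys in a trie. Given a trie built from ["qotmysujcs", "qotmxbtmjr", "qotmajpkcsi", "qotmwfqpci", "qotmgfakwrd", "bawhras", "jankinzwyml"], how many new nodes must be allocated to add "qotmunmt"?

Walking "qotmunmt" from the root, the first 4 characters ("qotm") follow existing edges; "u" is the first miss.
So 8 − 4 = 4 new nodes.

4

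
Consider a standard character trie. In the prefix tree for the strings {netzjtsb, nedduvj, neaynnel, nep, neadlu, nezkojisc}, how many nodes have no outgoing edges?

6

Leaves are exactly the stored words that no other stored word extends.
Those words: "neadlu", "neaynnel", "nedduvj", "nep", "netzjtsb", "nezkojisc"
Leaf count: 6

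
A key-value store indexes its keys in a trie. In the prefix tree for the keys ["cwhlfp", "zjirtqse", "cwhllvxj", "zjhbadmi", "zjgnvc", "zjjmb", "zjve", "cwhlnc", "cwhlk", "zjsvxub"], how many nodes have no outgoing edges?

Leaves are exactly the stored words that no other stored word extends.
Those words: "cwhlfp", "cwhlk", "cwhllvxj", "cwhlnc", "zjgnvc", "zjhbadmi", "zjirtqse", "zjjmb", "zjsvxub", "zjve"
Leaf count: 10

10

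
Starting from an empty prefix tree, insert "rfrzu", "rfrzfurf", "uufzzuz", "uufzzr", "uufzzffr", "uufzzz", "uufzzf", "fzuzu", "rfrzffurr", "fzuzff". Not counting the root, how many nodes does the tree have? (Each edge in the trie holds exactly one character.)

Trie structure (* marks end of a word):
(root)
├─ f
│  └─ z
│     └─ u
│        └─ z
│           ├─ f
│           │  └─ f *
│           └─ u *
├─ r
│  └─ f
│     └─ r
│        └─ z
│           ├─ f
│           │  ├─ f
│           │  │  └─ u
│           │  │     └─ r
│           │  │        └─ r *
│           │  └─ u
│           │     └─ r
│           │        └─ f *
│           └─ u *
└─ u
   └─ u
      └─ f
         └─ z
            └─ z
               ├─ f *
               │  └─ f
               │     └─ r *
               ├─ r *
               ├─ u
               │  └─ z *
               └─ z *
Counting every labelled node above: 32.

32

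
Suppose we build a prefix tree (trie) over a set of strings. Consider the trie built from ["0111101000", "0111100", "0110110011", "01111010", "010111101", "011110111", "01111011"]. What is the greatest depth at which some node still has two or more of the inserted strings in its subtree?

8

Look for the deepest trie node that still has at least two words in its subtree.
"01111010" and "0111101000" agree on "01111010" (8 characters) before diverging; nothing deeper is shared.
Longest shared-prefix length: 8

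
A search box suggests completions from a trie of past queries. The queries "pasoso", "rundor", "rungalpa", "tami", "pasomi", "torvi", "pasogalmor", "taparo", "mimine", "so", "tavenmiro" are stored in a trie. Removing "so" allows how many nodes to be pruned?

2

Walk "so" from the leaf back toward the root, removing each node that no remaining word uses.
No other word shares any prefix with "so", so all 2 of its nodes go.
Nodes removed: 2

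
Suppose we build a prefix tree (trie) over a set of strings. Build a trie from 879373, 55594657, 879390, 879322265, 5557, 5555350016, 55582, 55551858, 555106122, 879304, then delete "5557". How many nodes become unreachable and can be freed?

1

A node on "5557"'s path can go only if nothing else ends at it or branches off below it.
The suffix "7" (1 node) is used only by "5557"; the node for "555" still has the child "9", so pruning stops there.
Nodes removed: 1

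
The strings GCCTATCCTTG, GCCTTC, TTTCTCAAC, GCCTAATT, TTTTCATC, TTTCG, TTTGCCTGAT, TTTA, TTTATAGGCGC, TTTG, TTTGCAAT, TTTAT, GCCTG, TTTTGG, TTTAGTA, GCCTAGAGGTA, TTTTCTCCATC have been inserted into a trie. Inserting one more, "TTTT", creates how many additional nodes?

0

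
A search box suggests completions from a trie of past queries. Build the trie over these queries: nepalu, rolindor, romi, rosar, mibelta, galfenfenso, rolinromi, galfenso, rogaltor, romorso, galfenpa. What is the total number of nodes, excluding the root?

55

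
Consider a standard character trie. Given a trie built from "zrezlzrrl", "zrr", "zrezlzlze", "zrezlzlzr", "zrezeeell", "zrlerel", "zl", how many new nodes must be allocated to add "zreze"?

0

"zreze" is already a full path in the trie; only an end-marker is added.
No new nodes are needed: 0.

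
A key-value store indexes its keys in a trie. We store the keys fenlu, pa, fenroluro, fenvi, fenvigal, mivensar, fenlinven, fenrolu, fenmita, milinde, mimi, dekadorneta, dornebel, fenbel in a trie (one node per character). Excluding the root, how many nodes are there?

63

Trace insertions, counting only characters that open a new branch:
  "fenlu" → 5 new (f, e, n, l, u)
  "pa" → 2 new (p, a)
  "fenroluro" → prefix "fen" already present; 6 new (r, o, l, u, r, o)
  "fenvi" → prefix "fen" already present; 2 new (v, i)
  "fenvigal" → prefix "fenvi" already present; 3 new (g, a, l)
  "mivensar" → 8 new (m, i, v, e, n, s, a, r)
  "fenlinven" → prefix "fenl" already present; 5 new (i, n, v, e, n)
  "fenrolu" → prefix "fenrolu" already present; 0 new (none)
  "fenmita" → prefix "fen" already present; 4 new (m, i, t, a)
  "milinde" → prefix "mi" already present; 5 new (l, i, n, d, e)
  "mimi" → prefix "mi" already present; 2 new (m, i)
  "dekadorneta" → 11 new (d, e, k, a, d, o, r, n, e, t, a)
  "dornebel" → prefix "d" already present; 7 new (o, r, n, e, b, e, l)
  "fenbel" → prefix "fen" already present; 3 new (b, e, l)
Total nodes = 5 + 2 + 6 + 2 + 3 + 8 + 5 + 0 + 4 + 5 + 2 + 11 + 7 + 3 = 63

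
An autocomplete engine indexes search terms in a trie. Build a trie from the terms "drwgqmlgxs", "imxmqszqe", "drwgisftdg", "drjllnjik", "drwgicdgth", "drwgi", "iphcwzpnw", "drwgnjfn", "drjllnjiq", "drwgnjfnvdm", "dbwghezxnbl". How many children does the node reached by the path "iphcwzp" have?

1

The children of the "iphcwzp" node are the distinct next characters among strings starting with "iphcwzp".
Distinct next characters after "iphcwzp": n.
That node has 1 child edge.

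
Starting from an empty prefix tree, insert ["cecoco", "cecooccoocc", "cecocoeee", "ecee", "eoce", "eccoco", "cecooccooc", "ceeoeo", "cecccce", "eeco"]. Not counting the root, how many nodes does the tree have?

38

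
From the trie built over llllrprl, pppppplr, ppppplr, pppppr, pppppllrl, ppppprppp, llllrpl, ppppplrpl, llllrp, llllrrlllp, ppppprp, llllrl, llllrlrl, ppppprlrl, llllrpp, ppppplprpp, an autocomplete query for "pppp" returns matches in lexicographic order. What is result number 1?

pppppllrl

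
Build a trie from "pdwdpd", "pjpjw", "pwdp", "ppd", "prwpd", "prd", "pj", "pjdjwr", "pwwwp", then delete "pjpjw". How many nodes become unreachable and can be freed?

Walk "pjpjw" from the leaf back toward the root, removing each node that no remaining word uses.
The suffix "pjw" (3 nodes) is used only by "pjpjw"; the node for "pj" still has the child "d", so pruning stops there.
Nodes removed: 3

3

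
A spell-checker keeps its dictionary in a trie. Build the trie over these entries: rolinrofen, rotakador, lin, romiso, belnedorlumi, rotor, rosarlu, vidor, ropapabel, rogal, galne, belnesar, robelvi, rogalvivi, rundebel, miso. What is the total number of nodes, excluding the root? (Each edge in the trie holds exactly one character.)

86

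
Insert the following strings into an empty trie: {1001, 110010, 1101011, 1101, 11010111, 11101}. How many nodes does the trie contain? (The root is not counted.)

17

Trie structure (* marks end of a word):
(root)
└─ 1
   ├─ 0
   │  └─ 0
   │     └─ 1 *
   └─ 1
      ├─ 0
      │  ├─ 0
      │  │  └─ 1
      │  │     └─ 0 *
      │  └─ 1 *
      │     └─ 0
      │        └─ 1
      │           └─ 1 *
      │              └─ 1 *
      └─ 1
         └─ 0
            └─ 1 *
Counting every labelled node above: 17.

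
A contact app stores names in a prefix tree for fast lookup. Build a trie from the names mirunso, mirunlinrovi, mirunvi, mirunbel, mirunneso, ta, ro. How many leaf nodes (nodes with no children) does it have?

7

A leaf is a node with no children — equivalently, the end of a word that is not a proper prefix of any other stored word.
Those words: "mirunbel", "mirunlinrovi", "mirunneso", "mirunso", "mirunvi", "ro", "ta"
Leaf count: 7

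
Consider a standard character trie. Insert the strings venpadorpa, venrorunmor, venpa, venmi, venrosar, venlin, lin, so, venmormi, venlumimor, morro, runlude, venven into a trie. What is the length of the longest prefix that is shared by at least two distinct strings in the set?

Look for the deepest trie node that still has at least two words in its subtree.
e.g. "venpa" and "venpadorpa" share the prefix "venpa" of length 5; no pair shares a longer one.
Longest shared-prefix length: 5

5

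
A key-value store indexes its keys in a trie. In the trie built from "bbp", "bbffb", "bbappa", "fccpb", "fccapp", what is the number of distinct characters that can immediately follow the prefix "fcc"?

2

The children of the "fcc" node are the distinct next characters among strings starting with "fcc".
Distinct next characters after "fcc": a, p.
That node has 2 child edges.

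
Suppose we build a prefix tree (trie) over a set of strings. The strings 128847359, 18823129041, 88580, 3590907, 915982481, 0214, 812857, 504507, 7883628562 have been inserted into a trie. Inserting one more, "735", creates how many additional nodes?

2

Walking "735" from the root, the first 1 characters ("7") follow existing edges; "3" is the first miss.
So 3 − 1 = 2 new nodes.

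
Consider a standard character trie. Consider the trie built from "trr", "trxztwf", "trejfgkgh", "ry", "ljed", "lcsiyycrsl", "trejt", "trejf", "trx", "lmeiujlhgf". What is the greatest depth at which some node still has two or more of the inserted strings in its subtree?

5

The deepest shared node is where two words last agree before diverging.
"trejf" and "trejfgkgh" agree on "trejf" (5 characters) before diverging; nothing deeper is shared.
Longest shared-prefix length: 5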